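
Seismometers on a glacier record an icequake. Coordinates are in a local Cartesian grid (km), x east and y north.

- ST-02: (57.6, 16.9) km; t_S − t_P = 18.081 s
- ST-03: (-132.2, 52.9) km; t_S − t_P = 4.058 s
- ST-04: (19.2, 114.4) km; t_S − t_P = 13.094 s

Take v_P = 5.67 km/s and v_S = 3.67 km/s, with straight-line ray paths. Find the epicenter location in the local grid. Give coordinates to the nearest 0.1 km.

Distance from S−P lag: d = Δt · v_P v_S / (v_P − v_S) = Δt · (5.67·3.67)/(5.67−3.67) ≈ 10.4044·Δt.
So d_ST-02 = 188.12, d_ST-03 = 42.22, d_ST-04 = 136.24 km.
Circle about each station: (x − 57.6)² + (y − 16.9)² = 188.12²; (x + 132.2)² + (y − 52.9)² = 42.22²; (x − 19.2)² + (y − 114.4)² = 136.24².
Subtracting the ST-02 equation from the ST-03 and ST-04 equations removes the quadratic terms:
-379.6 x + 72.0 y = 50278.49
-76.8 x + 195.0 y = 26680.43
Solving the 2×2 system: x ≈ -115.1, y ≈ 91.5 km.
Check against ST-02 (with the unrounded x, y): √((x − 57.6)²+(y − 16.9)²) = 188.12 ≈ 188.12 km. ✓

x ≈ -115.1 km, y ≈ 91.5 km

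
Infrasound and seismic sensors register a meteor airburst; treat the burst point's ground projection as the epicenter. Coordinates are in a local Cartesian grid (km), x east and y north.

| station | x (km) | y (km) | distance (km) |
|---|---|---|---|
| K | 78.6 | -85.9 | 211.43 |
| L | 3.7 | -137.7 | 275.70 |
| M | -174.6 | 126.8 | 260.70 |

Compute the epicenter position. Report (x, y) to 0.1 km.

86.1 km east, 125.4 km north

Circle about each station: (x − 78.6)² + (y + 85.9)² = 211.43²; (x − 3.7)² + (y + 137.7)² = 275.70²; (x + 174.6)² + (y − 126.8)² = 260.70².
Subtracting the K equation from the L and M equations removes the quadratic terms:
-149.8 x − 103.6 y = -25889.64
-506.4 x + 425.4 y = 9744.78
Solving the 2×2 system: x ≈ 86.1, y ≈ 125.4 km.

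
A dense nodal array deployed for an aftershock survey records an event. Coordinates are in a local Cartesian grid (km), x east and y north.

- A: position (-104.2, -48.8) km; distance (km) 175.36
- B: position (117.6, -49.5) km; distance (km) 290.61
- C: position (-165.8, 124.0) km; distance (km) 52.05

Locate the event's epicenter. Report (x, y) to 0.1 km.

x ≈ -113.8 km, y ≈ 126.3 km

Circle about each station: (x + 104.2)² + (y + 48.8)² = 175.36²; (x − 117.6)² + (y + 49.5)² = 290.61²; (x + 165.8)² + (y − 124.0)² = 52.05².
Subtracting pairs of circle equations eliminates x²+y² and gives linear equations (the radical axes):
443.6 x − 1.4 y = -50662.11
-123.2 x + 345.6 y = 57668.49
Solving the 2×2 system: x ≈ -113.8, y ≈ 126.3 km.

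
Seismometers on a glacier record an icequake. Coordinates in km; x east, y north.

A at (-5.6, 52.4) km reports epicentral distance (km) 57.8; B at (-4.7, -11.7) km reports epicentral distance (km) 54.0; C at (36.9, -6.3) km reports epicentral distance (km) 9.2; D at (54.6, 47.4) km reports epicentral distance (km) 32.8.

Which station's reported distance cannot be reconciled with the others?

C

Solve using three stations at a time. Using A, B, D (subtract circle equations pairwise → linear system) gives (x, y) ≈ (40.6, 17.7).
Distances from that point to each station vs reported:
  A: calculated 57.8 vs reported 57.8 → residual 0.0 km
  B: calculated 54.0 vs reported 54.0 → residual 0.0 km
  C: calculated 24.3 vs reported 9.2 → residual 15.1 km
  D: calculated 32.8 vs reported 32.8 → residual 0.0 km
A, B, D are mutually consistent (residuals ≈ 0); C is off by 15.1 km.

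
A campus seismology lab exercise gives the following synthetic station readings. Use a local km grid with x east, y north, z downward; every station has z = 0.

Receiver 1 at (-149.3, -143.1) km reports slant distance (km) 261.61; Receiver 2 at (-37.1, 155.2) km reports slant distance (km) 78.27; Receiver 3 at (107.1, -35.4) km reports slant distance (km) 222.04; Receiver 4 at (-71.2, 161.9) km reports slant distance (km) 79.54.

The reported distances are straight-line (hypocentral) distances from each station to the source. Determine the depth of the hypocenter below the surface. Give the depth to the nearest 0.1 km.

48.1 km

Each station gives a sphere (x−x_i)² + (y−y_i)² + z² = d_i² (stations at z=0).
Subtracting the Receiver 1 sphere from Receiver 2 and Receiver 3: z² cancels, leaving linear equations in x and y:
224.4 x + 596.6 y = 45008.95
512.8 x + 215.4 y = -10906.50
Solving: x ≈ -62.895, y ≈ 99.099 km (keep extra digits for the depth step; rounded: -62.9, 99.1).
Then from the Receiver 1 sphere: z² = 261.61² − (x + 149.3)² − (y + 143.1)² with x = -62.895, y = 99.099, so z ≈ 48.100 ≈ 48.1 km.
Check against Receiver 4 (with the unrounded solution): distance 79.54 ≈ 79.54 km. ✓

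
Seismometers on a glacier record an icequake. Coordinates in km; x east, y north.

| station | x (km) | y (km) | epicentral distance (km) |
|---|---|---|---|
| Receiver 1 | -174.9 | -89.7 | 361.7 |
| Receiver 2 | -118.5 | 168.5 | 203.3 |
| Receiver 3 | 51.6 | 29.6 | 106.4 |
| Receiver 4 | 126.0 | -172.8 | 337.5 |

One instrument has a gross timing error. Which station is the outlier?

Solve using three stations at a time. Using Receiver 1, Receiver 2, Receiver 4 (subtract circle equations pairwise → linear system) gives (x, y) ≈ (84.7, 162.2).
Distances from that point to each station vs reported:
  Receiver 1: calculated 361.7 vs reported 361.7 → residual 0.0 km
  Receiver 2: calculated 203.3 vs reported 203.3 → residual 0.0 km
  Receiver 3: calculated 136.6 vs reported 106.4 → residual 30.2 km
  Receiver 4: calculated 337.5 vs reported 337.5 → residual 0.0 km
Receiver 1, Receiver 2, Receiver 4 are mutually consistent (residuals ≈ 0); Receiver 3 is off by 30.2 km.

Receiver 3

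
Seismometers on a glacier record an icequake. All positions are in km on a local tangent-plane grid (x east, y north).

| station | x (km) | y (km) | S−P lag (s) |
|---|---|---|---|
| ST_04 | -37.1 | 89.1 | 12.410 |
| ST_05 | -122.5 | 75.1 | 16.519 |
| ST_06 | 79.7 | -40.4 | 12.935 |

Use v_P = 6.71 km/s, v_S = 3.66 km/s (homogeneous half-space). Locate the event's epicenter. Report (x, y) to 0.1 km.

Distance from S−P lag: d = Δt · v_P v_S / (v_P − v_S) = Δt · (6.71·3.66)/(6.71−3.66) ≈ 8.0520·Δt.
So d_ST_04 = 99.93, d_ST_05 = 133.01, d_ST_06 = 104.15 km.
Circle about each station: (x + 37.1)² + (y − 89.1)² = 99.93²; (x + 122.5)² + (y − 75.1)² = 133.01²; (x − 79.7)² + (y + 40.4)² = 104.15².
Subtracting pairs of circle equations eliminates x²+y² and gives linear equations (the radical axes):
-170.8 x − 28.0 y = 3625.38
233.6 x − 259.0 y = -2192.19
Solving the 2×2 system: x ≈ -19.7, y ≈ -9.3 km.

-19.7 km east, -9.3 km north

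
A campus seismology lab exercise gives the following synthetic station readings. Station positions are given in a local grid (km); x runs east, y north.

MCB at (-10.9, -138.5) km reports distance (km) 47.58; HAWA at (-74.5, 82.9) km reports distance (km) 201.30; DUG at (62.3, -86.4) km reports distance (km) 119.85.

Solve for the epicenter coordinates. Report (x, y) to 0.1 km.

x ≈ -53.5 km, y ≈ -117.3 km

Circle about each station: (x + 10.9)² + (y + 138.5)² = 47.58²; (x + 74.5)² + (y − 82.9)² = 201.30²; (x − 62.3)² + (y + 86.4)² = 119.85².
Subtracting the MCB equation from the HAWA and DUG equations removes the quadratic terms:
-127.2 x + 442.8 y = -45136.23
146.4 x + 104.2 y = -20054.98
Solving the 2×2 system: x ≈ -53.5, y ≈ -117.3 km.
Check against MCB (with the unrounded x, y): √((x + 10.9)²+(y + 138.5)²) = 47.58 ≈ 47.58 km. ✓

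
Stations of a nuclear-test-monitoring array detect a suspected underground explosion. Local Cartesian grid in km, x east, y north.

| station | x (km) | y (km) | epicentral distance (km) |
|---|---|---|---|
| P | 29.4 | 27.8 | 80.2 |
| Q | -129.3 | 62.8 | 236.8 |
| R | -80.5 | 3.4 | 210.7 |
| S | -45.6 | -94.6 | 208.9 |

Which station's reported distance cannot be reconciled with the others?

Solve using three stations at a time. Using P, Q, S (subtract circle equations pairwise → linear system) gives (x, y) ≈ (107.1, 48.0).
Distances from that point to each station vs reported:
  P: calculated 80.2 vs reported 80.2 → residual 0.0 km
  Q: calculated 236.8 vs reported 236.8 → residual 0.0 km
  R: calculated 192.8 vs reported 210.7 → residual 17.9 km
  S: calculated 208.9 vs reported 208.9 → residual 0.0 km
P, Q, S are mutually consistent (residuals ≈ 0); R is off by 17.9 km.

R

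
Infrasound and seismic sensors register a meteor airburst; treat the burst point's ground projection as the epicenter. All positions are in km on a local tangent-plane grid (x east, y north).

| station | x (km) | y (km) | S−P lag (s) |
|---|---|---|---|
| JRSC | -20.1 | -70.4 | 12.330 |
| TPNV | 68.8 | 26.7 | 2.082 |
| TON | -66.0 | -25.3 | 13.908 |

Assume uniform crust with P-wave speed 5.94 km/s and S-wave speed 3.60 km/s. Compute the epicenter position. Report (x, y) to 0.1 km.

Distance from S−P lag: d = Δt · v_P v_S / (v_P − v_S) = Δt · (5.94·3.60)/(5.94−3.60) ≈ 9.1385·Δt.
So d_JRSC = 112.68, d_TPNV = 19.03, d_TON = 127.10 km.
Circle about each station: (x + 20.1)² + (y + 70.4)² = 112.68²; (x − 68.8)² + (y − 26.7)² = 19.03²; (x + 66.0)² + (y + 25.3)² = 127.10².
Subtracting the JRSC equation from the TPNV and TON equations removes the quadratic terms:
177.8 x + 194.2 y = 12420.80
-91.8 x + 90.2 y = -3821.71
Solving the 2×2 system: x ≈ 55.0, y ≈ 13.6 km.

(55.0, 13.6)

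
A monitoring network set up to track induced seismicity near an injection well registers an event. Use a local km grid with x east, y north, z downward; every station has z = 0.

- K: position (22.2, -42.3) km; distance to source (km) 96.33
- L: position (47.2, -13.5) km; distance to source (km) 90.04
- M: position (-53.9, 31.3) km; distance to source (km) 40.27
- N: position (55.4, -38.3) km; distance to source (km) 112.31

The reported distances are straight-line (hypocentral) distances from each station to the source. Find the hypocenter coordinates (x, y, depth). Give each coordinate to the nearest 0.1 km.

x ≈ -21.2 km, y ≈ 41.0 km, depth ≈ 21.4 km

Each station gives a sphere (x−x_i)² + (y−y_i)² + z² = d_i² (stations at z=0).
Subtracting the K sphere from L and M: z² cancels, leaving linear equations in x and y:
50.0 x + 57.6 y = 1300.23
-152.2 x + 147.2 y = 9260.57
Solving: x ≈ -21.208, y ≈ 40.983 km (keep extra digits for the depth step; rounded: -21.2, 41.0).
Then from the K sphere: z² = 96.33² − (x − 22.2)² − (y + 42.3)² with x = -21.208, y = 40.983, so z ≈ 21.428 ≈ 21.4 km.
Check against N (with the unrounded solution): distance 112.31 ≈ 112.31 km. ✓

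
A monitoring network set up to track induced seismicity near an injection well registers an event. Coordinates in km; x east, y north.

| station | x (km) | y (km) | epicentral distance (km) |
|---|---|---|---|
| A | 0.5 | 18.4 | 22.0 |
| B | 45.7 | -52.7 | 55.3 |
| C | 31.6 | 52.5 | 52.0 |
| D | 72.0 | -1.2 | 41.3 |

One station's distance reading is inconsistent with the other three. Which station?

A

Solve using three stations at a time. Using B, C, D (subtract circle equations pairwise → linear system) gives (x, y) ≈ (30.8, 0.5).
Distances from that point to each station vs reported:
  A: calculated 35.1 vs reported 22.0 → residual 13.1 km
  B: calculated 55.3 vs reported 55.3 → residual 0.0 km
  C: calculated 52.0 vs reported 52.0 → residual 0.0 km
  D: calculated 41.3 vs reported 41.3 → residual 0.0 km
B, C, D are mutually consistent (residuals ≈ 0); A is off by 13.1 km.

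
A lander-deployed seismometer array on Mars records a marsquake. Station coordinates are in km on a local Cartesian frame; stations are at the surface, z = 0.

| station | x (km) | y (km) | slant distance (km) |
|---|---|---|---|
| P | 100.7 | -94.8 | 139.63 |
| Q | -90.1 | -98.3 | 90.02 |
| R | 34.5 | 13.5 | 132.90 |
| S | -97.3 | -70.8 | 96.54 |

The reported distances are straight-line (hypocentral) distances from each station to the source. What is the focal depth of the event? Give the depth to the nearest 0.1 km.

Each station gives a sphere (x−x_i)² + (y−y_i)² + z² = d_i² (stations at z=0).
Subtracting the P sphere from Q and R: z² cancels, leaving linear equations in x and y:
-381.6 x − 7.0 y = 10046.31
-132.4 x + 216.6 y = -15920.90
Solving: x ≈ -24.701, y ≈ -88.603 km (keep extra digits for the depth step; rounded: -24.7, -88.6).
Then from the P sphere: z² = 139.63² − (x − 100.7)² − (y + 94.8)² with x = -24.701, y = -88.603, so z ≈ 61.096 ≈ 61.1 km.

depth ≈ 61.1 km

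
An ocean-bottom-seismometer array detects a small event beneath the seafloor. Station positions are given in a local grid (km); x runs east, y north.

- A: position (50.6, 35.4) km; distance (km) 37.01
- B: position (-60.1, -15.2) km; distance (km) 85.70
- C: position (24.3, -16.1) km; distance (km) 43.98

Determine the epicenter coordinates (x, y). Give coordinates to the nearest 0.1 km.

Circle about each station: (x − 50.6)² + (y − 35.4)² = 37.01²; (x + 60.1)² + (y + 15.2)² = 85.70²; (x − 24.3)² + (y + 16.1)² = 43.98².
Subtracting the A equation from the B and C equations removes the quadratic terms:
-221.4 x − 101.2 y = -5945.22
-52.6 x − 103.0 y = -3528.32
Solving the 2×2 system: x ≈ 14.6, y ≈ 26.8 km.
Check against A (with the unrounded x, y): √((x − 50.6)²+(y − 35.4)²) = 37.01 ≈ 37.01 km. ✓

14.6 km east, 26.8 km north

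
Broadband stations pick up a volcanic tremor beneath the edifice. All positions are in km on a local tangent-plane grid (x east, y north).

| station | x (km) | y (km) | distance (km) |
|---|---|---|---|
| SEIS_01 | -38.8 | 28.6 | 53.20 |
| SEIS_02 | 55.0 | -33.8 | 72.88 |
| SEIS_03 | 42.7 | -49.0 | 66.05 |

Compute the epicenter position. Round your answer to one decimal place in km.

Circle about each station: (x + 38.8)² + (y − 28.6)² = 53.20²; (x − 55.0)² + (y + 33.8)² = 72.88²; (x − 42.7)² + (y + 49.0)² = 66.05².
Subtracting the SEIS_01 equation from the SEIS_02 and SEIS_03 equations removes the quadratic terms:
187.6 x − 124.8 y = -637.21
163.0 x − 155.2 y = 368.53
Solving the 2×2 system: x ≈ -16.5, y ≈ -19.7 km.

(-16.5, -19.7)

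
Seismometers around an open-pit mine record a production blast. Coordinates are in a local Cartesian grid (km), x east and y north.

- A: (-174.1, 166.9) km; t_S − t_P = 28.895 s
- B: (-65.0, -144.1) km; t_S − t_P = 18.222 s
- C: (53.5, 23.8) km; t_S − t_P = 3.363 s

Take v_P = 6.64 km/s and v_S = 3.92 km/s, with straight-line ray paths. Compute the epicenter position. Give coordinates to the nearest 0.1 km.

x ≈ 41.6 km, y ≈ -6.1 km

Distance from S−P lag: d = Δt · v_P v_S / (v_P − v_S) = Δt · (6.64·3.92)/(6.64−3.92) ≈ 9.5694·Δt.
So d_A = 276.51, d_B = 174.37, d_C = 32.18 km.
Circle about each station: (x + 174.1)² + (y − 166.9)² = 276.51²; (x + 65.0)² + (y + 144.1)² = 174.37²; (x − 53.5)² + (y − 23.8)² = 32.18².
Subtracting the A equation from the B and C equations removes the quadratic terms:
218.2 x − 622.0 y = 12876.27
455.2 x − 286.2 y = 20684.50
Solving the 2×2 system: x ≈ 41.6, y ≈ -6.1 km.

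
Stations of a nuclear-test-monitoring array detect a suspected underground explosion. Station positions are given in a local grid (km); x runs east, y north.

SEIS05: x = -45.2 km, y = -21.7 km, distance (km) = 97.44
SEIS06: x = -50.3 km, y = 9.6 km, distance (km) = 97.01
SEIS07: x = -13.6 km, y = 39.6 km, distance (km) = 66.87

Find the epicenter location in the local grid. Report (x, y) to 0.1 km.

Circle about each station: (x + 45.2)² + (y + 21.7)² = 97.44²; (x + 50.3)² + (y − 9.6)² = 97.01²; (x + 13.6)² + (y − 39.6)² = 66.87².
Subtracting the SEIS05 equation from the SEIS06 and SEIS07 equations removes the quadratic terms:
-10.2 x + 62.6 y = 191.93
63.2 x + 122.6 y = 4262.15
Solving the 2×2 system: x ≈ 46.7, y ≈ 10.7 km.

(46.7, 10.7)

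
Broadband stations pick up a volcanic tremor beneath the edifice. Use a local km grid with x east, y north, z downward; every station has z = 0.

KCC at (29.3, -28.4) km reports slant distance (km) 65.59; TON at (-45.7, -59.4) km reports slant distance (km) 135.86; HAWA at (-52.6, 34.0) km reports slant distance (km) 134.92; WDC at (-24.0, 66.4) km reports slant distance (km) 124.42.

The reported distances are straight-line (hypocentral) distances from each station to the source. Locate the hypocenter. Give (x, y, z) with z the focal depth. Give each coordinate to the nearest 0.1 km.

Each station gives a sphere (x−x_i)² + (y−y_i)² + z² = d_i² (stations at z=0).
Subtracting the KCC sphere from TON and HAWA: z² cancels, leaving linear equations in x and y:
-150.0 x − 62.0 y = -10204.09
-163.8 x + 124.8 y = -11643.65
Solving: x ≈ 69.103, y ≈ -2.601 km (keep extra digits for the depth step; rounded: 69.1, -2.6).
Then from the KCC sphere: z² = 65.59² − (x − 29.3)² − (y + 28.4)² with x = 69.103, y = -2.601, so z ≈ 45.301 ≈ 45.3 km.

x ≈ 69.1 km, y ≈ -2.6 km, depth ≈ 45.3 km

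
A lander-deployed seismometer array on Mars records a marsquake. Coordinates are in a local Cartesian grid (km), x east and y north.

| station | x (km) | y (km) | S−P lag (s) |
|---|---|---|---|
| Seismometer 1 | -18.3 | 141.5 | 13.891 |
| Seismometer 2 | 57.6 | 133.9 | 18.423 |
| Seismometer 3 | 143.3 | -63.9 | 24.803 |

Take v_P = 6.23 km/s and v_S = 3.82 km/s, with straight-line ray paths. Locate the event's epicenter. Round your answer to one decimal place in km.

Distance from S−P lag: d = Δt · v_P v_S / (v_P − v_S) = Δt · (6.23·3.82)/(6.23−3.82) ≈ 9.8749·Δt.
So d_Seismometer 1 = 137.17, d_Seismometer 2 = 181.93, d_Seismometer 3 = 244.93 km.
Circle about each station: (x + 18.3)² + (y − 141.5)² = 137.17²; (x − 57.6)² + (y − 133.9)² = 181.93²; (x − 143.3)² + (y + 63.9)² = 244.93².
Subtracting pairs of circle equations eliminates x²+y² and gives linear equations (the radical axes):
151.8 x − 15.2 y = -13393.09
323.2 x − 410.8 y = -36914.14
Solving the 2×2 system: x ≈ -86.0, y ≈ 22.2 km.
Check against Seismometer 1 (with the unrounded x, y): √((x + 18.3)²+(y − 141.5)²) = 137.18 ≈ 137.17 km. ✓

(-86.0, 22.2)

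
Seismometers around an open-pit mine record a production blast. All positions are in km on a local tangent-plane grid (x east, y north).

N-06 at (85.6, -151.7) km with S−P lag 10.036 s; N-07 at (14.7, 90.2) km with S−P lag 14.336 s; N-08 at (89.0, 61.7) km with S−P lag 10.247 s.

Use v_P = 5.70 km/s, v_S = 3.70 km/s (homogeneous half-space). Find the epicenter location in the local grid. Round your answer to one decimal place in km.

Distance from S−P lag: d = Δt · v_P v_S / (v_P − v_S) = Δt · (5.70·3.70)/(5.70−3.70) ≈ 10.5450·Δt.
So d_N-06 = 105.83, d_N-07 = 151.17, d_N-08 = 108.05 km.
Circle about each station: (x − 85.6)² + (y + 151.7)² = 105.83²; (x − 14.7)² + (y − 90.2)² = 151.17²; (x − 89.0)² + (y − 61.7)² = 108.05².
Subtracting pairs of circle equations eliminates x²+y² and gives linear equations (the radical axes):
-141.8 x + 483.8 y = -33640.50
6.8 x + 426.8 y = -19087.17
Solving the 2×2 system: x ≈ 80.3, y ≈ -46.0 km.

80.3 km east, -46.0 km north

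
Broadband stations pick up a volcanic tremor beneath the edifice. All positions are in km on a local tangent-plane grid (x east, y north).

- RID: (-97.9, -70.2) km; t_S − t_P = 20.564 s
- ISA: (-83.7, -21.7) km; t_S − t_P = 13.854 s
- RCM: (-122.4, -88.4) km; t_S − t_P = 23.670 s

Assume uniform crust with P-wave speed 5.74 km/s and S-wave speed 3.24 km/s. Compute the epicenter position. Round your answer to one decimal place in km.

-74.0 km east, 80.9 km north

Distance from S−P lag: d = Δt · v_P v_S / (v_P − v_S) = Δt · (5.74·3.24)/(5.74−3.24) ≈ 7.4390·Δt.
So d_RID = 152.98, d_ISA = 103.06, d_RCM = 176.08 km.
Circle about each station: (x + 97.9)² + (y + 70.2)² = 152.98²; (x + 83.7)² + (y + 21.7)² = 103.06²; (x + 122.4)² + (y + 88.4)² = 176.08².
Subtracting the RID equation from the ISA and RCM equations removes the quadratic terms:
28.4 x + 97.0 y = 5745.65
-49.0 x − 36.4 y = 682.58
Solving the 2×2 system: x ≈ -74.0, y ≈ 80.9 km.
Check against RID (with the unrounded x, y): √((x + 97.9)²+(y + 70.2)²) = 152.98 ≈ 152.98 km. ✓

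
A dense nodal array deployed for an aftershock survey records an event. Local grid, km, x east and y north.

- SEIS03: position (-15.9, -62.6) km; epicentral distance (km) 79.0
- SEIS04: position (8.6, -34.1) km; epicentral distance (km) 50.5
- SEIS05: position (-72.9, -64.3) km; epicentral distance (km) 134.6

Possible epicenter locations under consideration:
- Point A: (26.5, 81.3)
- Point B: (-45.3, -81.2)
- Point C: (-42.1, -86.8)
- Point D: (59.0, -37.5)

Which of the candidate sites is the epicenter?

For each candidate, compare |candidate − station| to the reported distance:
Point A: residuals SEIS03 71.0, SEIS04 66.3, SEIS05 41.7 → max 71.0 km
Point B: residuals SEIS03 44.2, SEIS04 21.1, SEIS05 102.2 → max 102.2 km
Point C: residuals SEIS03 43.3, SEIS04 22.6, SEIS05 96.5 → max 96.5 km
Point D: residuals SEIS03 0.0, SEIS04 0.0, SEIS05 0.0 → max 0.0 km
Only Point D has all residuals ≈ 0.

Point D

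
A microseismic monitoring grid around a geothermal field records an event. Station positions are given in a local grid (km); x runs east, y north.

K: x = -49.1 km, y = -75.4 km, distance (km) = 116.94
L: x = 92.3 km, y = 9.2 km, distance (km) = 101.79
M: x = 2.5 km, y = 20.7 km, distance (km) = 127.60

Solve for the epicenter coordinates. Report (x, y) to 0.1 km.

Circle about each station: (x + 49.1)² + (y + 75.4)² = 116.94²; (x − 92.3)² + (y − 9.2)² = 101.79²; (x − 2.5)² + (y − 20.7)² = 127.60².
Subtracting pairs of circle equations eliminates x²+y² and gives linear equations (the radical axes):
282.8 x + 169.2 y = 3821.72
103.2 x + 192.2 y = -10268.03
Solving the 2×2 system: x ≈ 67.0, y ≈ -89.4 km.
Check against K (with the unrounded x, y): √((x + 49.1)²+(y + 75.4)²) = 116.94 ≈ 116.94 km. ✓

(67.0, -89.4)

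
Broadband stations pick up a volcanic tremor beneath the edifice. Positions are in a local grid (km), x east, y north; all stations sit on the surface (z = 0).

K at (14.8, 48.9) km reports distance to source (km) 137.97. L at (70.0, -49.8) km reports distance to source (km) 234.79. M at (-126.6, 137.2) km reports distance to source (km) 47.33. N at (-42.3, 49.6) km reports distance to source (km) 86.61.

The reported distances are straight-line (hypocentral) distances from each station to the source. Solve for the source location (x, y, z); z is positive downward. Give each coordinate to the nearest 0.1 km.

Each station gives a sphere (x−x_i)² + (y−y_i)² + z² = d_i² (stations at z=0).
Subtracting the K sphere from L and M: z² cancels, leaving linear equations in x and y:
110.4 x − 197.4 y = -31320.83
-282.8 x + 176.6 y = 49036.74
Solving: x ≈ -114.198, y ≈ 94.799 km (keep extra digits for the depth step; rounded: -114.2, 94.8).
Then from the K sphere: z² = 137.97² − (x − 14.8)² − (y − 48.9)² with x = -114.198, y = 94.799, so z ≈ 16.986 ≈ 17.0 km.
Check against N (with the unrounded solution): distance 86.61 ≈ 86.61 km. ✓

(-114.2, 94.8, 17.0)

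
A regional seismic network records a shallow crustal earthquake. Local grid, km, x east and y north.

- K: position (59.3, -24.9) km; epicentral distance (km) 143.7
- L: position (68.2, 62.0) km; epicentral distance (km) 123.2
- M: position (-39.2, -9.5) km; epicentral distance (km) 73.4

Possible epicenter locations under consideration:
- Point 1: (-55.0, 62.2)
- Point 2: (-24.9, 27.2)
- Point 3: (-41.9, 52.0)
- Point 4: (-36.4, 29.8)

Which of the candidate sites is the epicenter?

Point 1

For each candidate, compare |candidate − station| to the reported distance:
Point 1: residuals K 0.0, L 0.0, M 0.0 → max 0.0 km
Point 2: residuals K 44.7, L 23.8, M 34.0 → max 44.7 km
Point 3: residuals K 16.6, L 12.6, M 11.8 → max 16.6 km
Point 4: residuals K 33.5, L 13.8, M 34.0 → max 34.0 km
Only Point 1 has all residuals ≈ 0.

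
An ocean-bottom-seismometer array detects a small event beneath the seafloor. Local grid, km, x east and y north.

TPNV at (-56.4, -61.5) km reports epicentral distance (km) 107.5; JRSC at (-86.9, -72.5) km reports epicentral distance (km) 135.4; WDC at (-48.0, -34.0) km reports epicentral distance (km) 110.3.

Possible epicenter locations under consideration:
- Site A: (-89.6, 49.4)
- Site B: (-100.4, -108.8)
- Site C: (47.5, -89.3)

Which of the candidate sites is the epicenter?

Site C

For each candidate, compare |candidate − station| to the reported distance:
Site A: residuals TPNV 8.3, JRSC 13.5, WDC 17.1 → max 17.1 km
Site B: residuals TPNV 42.9, JRSC 96.7, WDC 19.0 → max 96.7 km
Site C: residuals TPNV 0.1, JRSC 0.0, WDC 0.1 → max 0.1 km
Only Site C has all residuals ≈ 0.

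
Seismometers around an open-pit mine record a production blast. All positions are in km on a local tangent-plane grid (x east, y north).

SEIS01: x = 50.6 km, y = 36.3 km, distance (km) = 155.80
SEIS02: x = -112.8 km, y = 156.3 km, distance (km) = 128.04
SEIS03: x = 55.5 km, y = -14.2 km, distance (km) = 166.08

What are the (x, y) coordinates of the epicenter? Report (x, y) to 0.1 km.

Circle about each station: (x − 50.6)² + (y − 36.3)² = 155.80²; (x + 112.8)² + (y − 156.3)² = 128.04²; (x − 55.5)² + (y + 14.2)² = 166.08².
Subtracting pairs of circle equations eliminates x²+y² and gives linear equations (the radical axes):
-326.8 x + 240.0 y = 41154.88
9.8 x − 101.0 y = -3905.09
Solving the 2×2 system: x ≈ -105.0, y ≈ 28.5 km.
Check against SEIS01 (with the unrounded x, y): √((x − 50.6)²+(y − 36.3)²) = 155.82 ≈ 155.80 km. ✓

x ≈ -105.0 km, y ≈ 28.5 km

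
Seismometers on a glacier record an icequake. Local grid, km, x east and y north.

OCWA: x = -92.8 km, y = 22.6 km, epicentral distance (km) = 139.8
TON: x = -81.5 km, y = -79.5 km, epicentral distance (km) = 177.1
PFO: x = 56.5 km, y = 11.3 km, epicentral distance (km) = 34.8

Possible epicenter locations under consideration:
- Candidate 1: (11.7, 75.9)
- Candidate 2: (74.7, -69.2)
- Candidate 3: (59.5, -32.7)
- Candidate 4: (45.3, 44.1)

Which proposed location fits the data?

Candidate 4

For each candidate, compare |candidate − station| to the reported distance:
Candidate 1: residuals OCWA 22.5, TON 4.1, PFO 43.8 → max 43.8 km
Candidate 2: residuals OCWA 51.2, TON 20.6, PFO 47.7 → max 51.2 km
Candidate 3: residuals OCWA 22.2, TON 28.5, PFO 9.3 → max 28.5 km
Candidate 4: residuals OCWA 0.0, TON 0.0, PFO 0.1 → max 0.1 km
Only Candidate 4 has all residuals ≈ 0.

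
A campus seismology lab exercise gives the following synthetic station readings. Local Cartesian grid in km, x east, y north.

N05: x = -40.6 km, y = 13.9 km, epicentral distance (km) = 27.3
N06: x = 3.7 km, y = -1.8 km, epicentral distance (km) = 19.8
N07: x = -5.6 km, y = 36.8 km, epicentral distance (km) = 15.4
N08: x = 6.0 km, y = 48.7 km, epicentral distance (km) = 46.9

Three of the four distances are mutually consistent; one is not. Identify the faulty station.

N07

Solve using three stations at a time. Using N05, N06, N08 (subtract circle equations pairwise → linear system) gives (x, y) ≈ (-14.3, 6.4).
Distances from that point to each station vs reported:
  N05: calculated 27.3 vs reported 27.3 → residual 0.0 km
  N06: calculated 19.8 vs reported 19.8 → residual 0.0 km
  N07: calculated 31.6 vs reported 15.4 → residual 16.2 km
  N08: calculated 46.9 vs reported 46.9 → residual 0.0 km
N05, N06, N08 are mutually consistent (residuals ≈ 0); N07 is off by 16.2 km.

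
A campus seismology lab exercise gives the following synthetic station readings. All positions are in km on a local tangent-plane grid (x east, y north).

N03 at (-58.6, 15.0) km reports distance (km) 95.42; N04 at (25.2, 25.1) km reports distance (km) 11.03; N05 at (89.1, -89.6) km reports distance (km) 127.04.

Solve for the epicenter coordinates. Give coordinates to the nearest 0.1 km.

(36.2, 25.9)

Circle about each station: (x + 58.6)² + (y − 15.0)² = 95.42²; (x − 25.2)² + (y − 25.1)² = 11.03²; (x − 89.1)² + (y + 89.6)² = 127.04².
Subtracting pairs of circle equations eliminates x²+y² and gives linear equations (the radical axes):
167.6 x + 20.2 y = 6589.41
295.4 x − 209.2 y = 5273.82
Solving the 2×2 system: x ≈ 36.2, y ≈ 25.9 km.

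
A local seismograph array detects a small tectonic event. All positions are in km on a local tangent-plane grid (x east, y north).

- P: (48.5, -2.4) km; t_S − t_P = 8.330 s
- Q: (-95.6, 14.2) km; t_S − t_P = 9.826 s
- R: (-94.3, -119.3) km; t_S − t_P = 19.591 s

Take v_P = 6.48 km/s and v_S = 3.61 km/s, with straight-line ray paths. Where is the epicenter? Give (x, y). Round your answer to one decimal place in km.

-15.7 km east, 19.7 km north

Distance from S−P lag: d = Δt · v_P v_S / (v_P − v_S) = Δt · (6.48·3.61)/(6.48−3.61) ≈ 8.1508·Δt.
So d_P = 67.90, d_Q = 80.09, d_R = 159.68 km.
Circle about each station: (x − 48.5)² + (y + 2.4)² = 67.90²; (x + 95.6)² + (y − 14.2)² = 80.09²; (x + 94.3)² + (y + 119.3)² = 159.68².
Subtracting the P equation from the Q and R equations removes the quadratic terms:
-288.2 x + 33.2 y = 5178.99
-285.6 x − 233.8 y = -120.32
Solving the 2×2 system: x ≈ -15.7, y ≈ 19.7 km.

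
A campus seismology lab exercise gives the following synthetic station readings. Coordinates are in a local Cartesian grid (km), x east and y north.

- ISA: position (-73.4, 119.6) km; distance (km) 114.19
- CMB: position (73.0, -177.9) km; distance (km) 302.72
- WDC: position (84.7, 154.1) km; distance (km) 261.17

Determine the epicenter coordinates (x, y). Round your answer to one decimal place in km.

Circle about each station: (x + 73.4)² + (y − 119.6)² = 114.19²; (x − 73.0)² + (y + 177.9)² = 302.72²; (x − 84.7)² + (y − 154.1)² = 261.17².
Subtracting the ISA equation from the CMB and WDC equations removes the quadratic terms:
292.8 x − 595.0 y = -61314.35
316.2 x + 69.0 y = -43941.23
Solving the 2×2 system: x ≈ -145.8, y ≈ 31.3 km.
Check against ISA (with the unrounded x, y): √((x + 73.4)²+(y − 119.6)²) = 114.18 ≈ 114.19 km. ✓

x ≈ -145.8 km, y ≈ 31.3 km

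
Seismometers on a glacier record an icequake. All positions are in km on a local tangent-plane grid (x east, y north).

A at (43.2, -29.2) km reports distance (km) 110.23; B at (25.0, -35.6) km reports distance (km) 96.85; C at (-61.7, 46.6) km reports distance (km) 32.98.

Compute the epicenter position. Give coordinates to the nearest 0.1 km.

Circle about each station: (x − 43.2)² + (y + 29.2)² = 110.23²; (x − 25.0)² + (y + 35.6)² = 96.85²; (x + 61.7)² + (y − 46.6)² = 32.98².
Subtracting the A equation from the B and C equations removes the quadratic terms:
-36.4 x − 12.8 y = 1944.21
-209.8 x + 151.6 y = 14322.54
Solving the 2×2 system: x ≈ -58.3, y ≈ 13.8 km.
Check against A (with the unrounded x, y): √((x − 43.2)²+(y + 29.2)²) = 110.22 ≈ 110.23 km. ✓

(-58.3, 13.8)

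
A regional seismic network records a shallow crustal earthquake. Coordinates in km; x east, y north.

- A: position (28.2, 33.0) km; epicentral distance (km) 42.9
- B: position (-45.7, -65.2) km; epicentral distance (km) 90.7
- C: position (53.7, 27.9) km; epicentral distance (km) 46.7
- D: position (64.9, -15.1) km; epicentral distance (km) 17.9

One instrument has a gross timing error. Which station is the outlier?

Solve using three stations at a time. Using A, B, C (subtract circle equations pairwise → linear system) gives (x, y) ≈ (26.2, -9.9).
Distances from that point to each station vs reported:
  A: calculated 42.9 vs reported 42.9 → residual 0.0 km
  B: calculated 90.7 vs reported 90.7 → residual 0.0 km
  C: calculated 46.7 vs reported 46.7 → residual 0.0 km
  D: calculated 39.0 vs reported 17.9 → residual 21.1 km
A, B, C are mutually consistent (residuals ≈ 0); D is off by 21.1 km.

D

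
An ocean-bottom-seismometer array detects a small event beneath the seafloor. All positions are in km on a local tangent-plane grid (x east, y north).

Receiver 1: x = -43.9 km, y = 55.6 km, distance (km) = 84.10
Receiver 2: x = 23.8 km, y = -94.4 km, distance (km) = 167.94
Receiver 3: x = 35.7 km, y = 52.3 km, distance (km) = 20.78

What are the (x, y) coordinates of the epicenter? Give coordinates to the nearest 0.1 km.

Circle about each station: (x + 43.9)² + (y − 55.6)² = 84.10²; (x − 23.8)² + (y + 94.4)² = 167.94²; (x − 35.7)² + (y − 52.3)² = 20.78².
Subtracting the Receiver 1 equation from the Receiver 2 and Receiver 3 equations removes the quadratic terms:
135.4 x − 300.0 y = -16671.80
159.2 x − 6.6 y = 5632.21
Solving the 2×2 system: x ≈ 38.4, y ≈ 72.9 km.

38.4 km east, 72.9 km north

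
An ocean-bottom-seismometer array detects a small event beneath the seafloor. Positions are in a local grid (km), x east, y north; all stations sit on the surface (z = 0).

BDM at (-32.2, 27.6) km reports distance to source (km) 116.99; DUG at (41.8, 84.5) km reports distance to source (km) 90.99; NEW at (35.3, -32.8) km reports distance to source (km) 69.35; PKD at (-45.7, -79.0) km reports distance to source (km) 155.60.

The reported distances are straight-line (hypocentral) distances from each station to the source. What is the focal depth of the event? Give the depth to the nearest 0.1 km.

35.8 km

Each station gives a sphere (x−x_i)² + (y−y_i)² + z² = d_i² (stations at z=0).
Subtracting the BDM sphere from DUG and NEW: z² cancels, leaving linear equations in x and y:
148.0 x + 113.8 y = 12496.37
135.0 x − 120.8 y = 9400.57
Solving: x ≈ 77.594, y ≈ 8.896 km (keep extra digits for the depth step; rounded: 77.6, 8.9).
Then from the BDM sphere: z² = 116.99² − (x + 32.2)² − (y − 27.6)² with x = 77.594, y = 8.896, so z ≈ 35.806 ≈ 35.8 km.
Check against PKD (with the unrounded solution): distance 155.59 ≈ 155.60 km. ✓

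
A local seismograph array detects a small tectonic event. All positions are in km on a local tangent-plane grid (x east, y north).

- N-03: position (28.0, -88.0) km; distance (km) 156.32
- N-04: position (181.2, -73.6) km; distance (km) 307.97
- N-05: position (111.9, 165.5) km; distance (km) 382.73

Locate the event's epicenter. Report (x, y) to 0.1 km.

x ≈ -119.7 km, y ≈ -139.2 km

Circle about each station: (x − 28.0)² + (y + 88.0)² = 156.32²; (x − 181.2)² + (y + 73.6)² = 307.97²; (x − 111.9)² + (y − 165.5)² = 382.73².
Subtracting pairs of circle equations eliminates x²+y² and gives linear equations (the radical axes):
306.4 x + 28.8 y = -40687.18
167.8 x + 507.0 y = -90662.45
Solving the 2×2 system: x ≈ -119.7, y ≈ -139.2 km.
Check against N-03 (with the unrounded x, y): √((x − 28.0)²+(y + 88.0)²) = 156.33 ≈ 156.32 km. ✓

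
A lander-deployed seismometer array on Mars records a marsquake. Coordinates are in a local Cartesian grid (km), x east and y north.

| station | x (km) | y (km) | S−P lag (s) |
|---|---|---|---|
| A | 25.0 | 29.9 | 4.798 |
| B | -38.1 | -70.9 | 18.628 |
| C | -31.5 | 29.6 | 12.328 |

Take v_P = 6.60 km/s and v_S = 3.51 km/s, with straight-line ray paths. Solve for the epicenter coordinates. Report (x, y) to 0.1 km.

60.9 km east, 27.6 km north

Distance from S−P lag: d = Δt · v_P v_S / (v_P − v_S) = Δt · (6.60·3.51)/(6.60−3.51) ≈ 7.4971·Δt.
So d_A = 35.97, d_B = 139.66, d_C = 92.42 km.
Circle about each station: (x − 25.0)² + (y − 29.9)² = 35.97²; (x + 38.1)² + (y + 70.9)² = 139.66²; (x + 31.5)² + (y − 29.6)² = 92.42².
Subtracting the A equation from the B and C equations removes the quadratic terms:
-126.2 x − 201.6 y = -13251.66
-113.0 x − 0.6 y = -6898.22
Solving the 2×2 system: x ≈ 60.9, y ≈ 27.6 km.
Check against A (with the unrounded x, y): √((x − 25.0)²+(y − 29.9)²) = 35.97 ≈ 35.97 km. ✓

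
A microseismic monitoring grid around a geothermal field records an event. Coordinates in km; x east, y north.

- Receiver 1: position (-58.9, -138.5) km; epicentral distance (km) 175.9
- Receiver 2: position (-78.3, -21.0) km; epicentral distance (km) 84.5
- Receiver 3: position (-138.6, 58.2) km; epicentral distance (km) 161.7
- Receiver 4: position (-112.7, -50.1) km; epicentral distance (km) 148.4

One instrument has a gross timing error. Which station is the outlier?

Receiver 2

Solve using three stations at a time. Using Receiver 1, Receiver 3, Receiver 4 (subtract circle equations pairwise → linear system) gives (x, y) ≈ (18.1, 19.4).
Distances from that point to each station vs reported:
  Receiver 1: calculated 175.7 vs reported 175.9 → residual 0.2 km
  Receiver 2: calculated 104.5 vs reported 84.5 → residual 20.0 km
  Receiver 3: calculated 161.5 vs reported 161.7 → residual 0.2 km
  Receiver 4: calculated 148.1 vs reported 148.4 → residual 0.3 km
Receiver 1, Receiver 3, Receiver 4 are mutually consistent (residuals ≈ 0); Receiver 2 is off by 20.0 km.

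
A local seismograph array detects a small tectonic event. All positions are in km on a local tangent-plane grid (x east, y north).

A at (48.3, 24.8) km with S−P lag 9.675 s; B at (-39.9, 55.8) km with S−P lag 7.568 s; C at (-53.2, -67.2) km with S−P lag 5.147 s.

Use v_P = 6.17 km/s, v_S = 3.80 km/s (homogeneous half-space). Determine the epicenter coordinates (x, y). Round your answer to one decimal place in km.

(-36.8, -19.0)

Distance from S−P lag: d = Δt · v_P v_S / (v_P − v_S) = Δt · (6.17·3.80)/(6.17−3.80) ≈ 9.8928·Δt.
So d_A = 95.71, d_B = 74.87, d_C = 50.92 km.
Circle about each station: (x − 48.3)² + (y − 24.8)² = 95.71²; (x + 39.9)² + (y − 55.8)² = 74.87²; (x + 53.2)² + (y + 67.2)² = 50.92².
Subtracting the A equation from the B and C equations removes the quadratic terms:
-176.4 x + 62.0 y = 5312.61
-203.0 x − 184.0 y = 10965.71
Solving the 2×2 system: x ≈ -36.8, y ≈ -19.0 km.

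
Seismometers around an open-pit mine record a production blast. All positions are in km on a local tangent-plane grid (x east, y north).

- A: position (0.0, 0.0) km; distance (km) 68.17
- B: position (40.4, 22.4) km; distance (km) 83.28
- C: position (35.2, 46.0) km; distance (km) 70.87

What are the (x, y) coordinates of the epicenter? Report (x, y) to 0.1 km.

(-34.5, 58.8)

Circle about each station: x² + y² = 68.17²; (x − 40.4)² + (y − 22.4)² = 83.28²; (x − 35.2)² + (y − 46.0)² = 70.87².
Subtracting the A equation from the B and C equations removes the quadratic terms:
80.8 x + 44.8 y = -154.49
70.4 x + 92.0 y = 2979.63
Solving the 2×2 system: x ≈ -34.5, y ≈ 58.8 km.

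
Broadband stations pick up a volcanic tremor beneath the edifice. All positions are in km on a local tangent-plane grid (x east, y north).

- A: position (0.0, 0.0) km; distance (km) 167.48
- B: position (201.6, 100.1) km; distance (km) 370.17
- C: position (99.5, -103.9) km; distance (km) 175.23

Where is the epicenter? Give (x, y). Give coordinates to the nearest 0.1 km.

Circle about each station: x² + y² = 167.48²; (x − 201.6)² + (y − 100.1)² = 370.17²; (x − 99.5)² + (y + 103.9)² = 175.23².
Subtracting the A equation from the B and C equations removes the quadratic terms:
403.2 x + 200.2 y = -58313.71
199.0 x − 207.8 y = 18039.46
Solving the 2×2 system: x ≈ -68.8, y ≈ -152.7 km.
Check against A (with the unrounded x, y): √(x²+y²) = 167.49 ≈ 167.48 km. ✓

x ≈ -68.8 km, y ≈ -152.7 km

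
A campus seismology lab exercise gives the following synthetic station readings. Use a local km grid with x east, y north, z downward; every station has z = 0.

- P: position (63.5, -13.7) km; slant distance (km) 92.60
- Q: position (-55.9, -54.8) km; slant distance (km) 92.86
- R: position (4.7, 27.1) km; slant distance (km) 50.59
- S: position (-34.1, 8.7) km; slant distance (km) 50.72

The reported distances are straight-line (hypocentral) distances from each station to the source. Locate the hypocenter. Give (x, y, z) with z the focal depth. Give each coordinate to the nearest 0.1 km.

(-12.4, 13.4, 45.6)

Each station gives a sphere (x−x_i)² + (y−y_i)² + z² = d_i² (stations at z=0).
Subtracting the P sphere from Q and R: z² cancels, leaving linear equations in x and y:
-238.8 x − 82.2 y = 1859.69
-117.6 x + 81.6 y = 2551.97
Solving: x ≈ -12.401, y ≈ 13.402 km (keep extra digits for the depth step; rounded: -12.4, 13.4).
Then from the P sphere: z² = 92.60² − (x − 63.5)² − (y + 13.7)² with x = -12.401, y = 13.402, so z ≈ 45.599 ≈ 45.6 km.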